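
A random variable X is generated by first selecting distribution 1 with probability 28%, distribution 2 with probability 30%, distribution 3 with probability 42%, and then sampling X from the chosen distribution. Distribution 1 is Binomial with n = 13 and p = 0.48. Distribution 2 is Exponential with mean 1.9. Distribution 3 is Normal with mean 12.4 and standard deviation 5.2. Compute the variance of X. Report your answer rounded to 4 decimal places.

33.2844

Per component, 1: μ=6.24, E[X²]=42.1824; 2: μ=1.9, E[X²]=7.22; 3: μ=12.4, E[X²]=180.8.
E[X] = 0.28·6.24 + 0.3·1.9 + 0.42·12.4 = 7.5252.
E[X²] = 0.28·42.1824 + 0.3·7.22 + 0.42·180.8 = 89.9131.
Var(X) = E[X²] − (E[X])² = 89.9131 − 56.6286 = 33.2844.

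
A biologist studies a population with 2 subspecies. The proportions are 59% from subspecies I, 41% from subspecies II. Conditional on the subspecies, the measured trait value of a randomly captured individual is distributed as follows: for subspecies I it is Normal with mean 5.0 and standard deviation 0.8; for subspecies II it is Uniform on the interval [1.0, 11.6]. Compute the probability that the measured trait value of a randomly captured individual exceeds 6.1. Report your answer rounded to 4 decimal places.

0.2626

Conditional on each subspecies, P(X > 6.1): I: 0.0845657; II: 0.518868.
By total probability, P(X > 6.1) = 0.59·0.0845657 + 0.41·0.518868 = 0.26263.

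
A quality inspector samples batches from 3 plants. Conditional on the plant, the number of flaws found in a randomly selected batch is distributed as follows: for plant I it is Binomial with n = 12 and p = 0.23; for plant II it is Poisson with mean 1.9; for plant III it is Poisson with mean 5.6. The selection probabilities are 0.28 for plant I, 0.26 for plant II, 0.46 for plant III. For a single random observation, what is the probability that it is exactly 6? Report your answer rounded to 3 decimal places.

Conditional on each plant, P(X = 6): I: 0.0285091; II: 0.00977304; III: 0.158397.
By total probability, P(X = 6) = 0.28·0.0285091 + 0.26·0.00977304 + 0.46·0.158397 = 0.0833861.

0.083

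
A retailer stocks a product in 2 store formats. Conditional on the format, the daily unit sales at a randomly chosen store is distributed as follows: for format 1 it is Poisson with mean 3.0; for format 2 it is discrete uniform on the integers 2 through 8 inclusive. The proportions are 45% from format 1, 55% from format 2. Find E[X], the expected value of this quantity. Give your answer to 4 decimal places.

Component means — 1: 3; 2: 5.
E[X] = 0.45·3 + 0.55·5 = 4.1.

4.1000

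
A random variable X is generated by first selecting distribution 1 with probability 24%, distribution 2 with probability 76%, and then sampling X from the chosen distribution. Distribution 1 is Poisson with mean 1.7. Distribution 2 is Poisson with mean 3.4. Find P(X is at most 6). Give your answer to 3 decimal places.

0.956

Conditional on each component, P(X ≤ 6): 1: 0.998125; 2: 0.942147.
By total probability, P(X ≤ 6) = 0.24·0.998125 + 0.76·0.942147 = 0.955582.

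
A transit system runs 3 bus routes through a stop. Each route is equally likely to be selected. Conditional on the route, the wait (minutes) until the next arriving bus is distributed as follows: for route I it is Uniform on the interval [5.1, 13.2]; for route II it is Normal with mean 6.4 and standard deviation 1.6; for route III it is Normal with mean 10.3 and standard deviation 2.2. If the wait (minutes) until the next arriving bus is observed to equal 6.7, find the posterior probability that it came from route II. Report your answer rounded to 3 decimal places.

Likelihoods f(6.7 | ·): I: 0.123457; II: 0.244994; III: 0.0475374.
Posterior ∝ prior × likelihood. Numerator for II: 0.333333·0.244994 = 0.0816648.
Normalizing constant: 0.333333·0.123457 + 0.333333·0.244994 + 0.333333·0.0475374 = 0.138663.
P(II | observation) = 0.0816648 / 0.138663 = 0.588945.

0.589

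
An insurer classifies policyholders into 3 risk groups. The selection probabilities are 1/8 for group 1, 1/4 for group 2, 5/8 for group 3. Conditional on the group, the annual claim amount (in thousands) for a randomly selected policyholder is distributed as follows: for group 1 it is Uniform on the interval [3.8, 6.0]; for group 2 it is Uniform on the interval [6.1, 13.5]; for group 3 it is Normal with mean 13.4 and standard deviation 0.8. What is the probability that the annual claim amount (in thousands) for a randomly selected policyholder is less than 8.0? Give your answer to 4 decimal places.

Conditional on each group, P(X < 8.0): 1: 1; 2: 0.256757; 3: 7.39225e-12.
By total probability, P(X < 8.0) = 0.125·1 + 0.25·0.256757 + 0.625·7.39225e-12 = 0.189189.

0.1892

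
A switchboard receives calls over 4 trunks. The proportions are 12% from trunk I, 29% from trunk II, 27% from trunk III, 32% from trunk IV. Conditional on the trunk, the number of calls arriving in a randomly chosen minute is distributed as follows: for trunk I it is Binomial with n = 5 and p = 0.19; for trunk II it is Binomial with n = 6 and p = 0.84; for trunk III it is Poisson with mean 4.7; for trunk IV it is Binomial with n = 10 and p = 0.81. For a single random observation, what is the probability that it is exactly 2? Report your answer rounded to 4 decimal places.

Conditional on each trunk, P(X = 2): I: 0.19185; II: 0.00693633; III: 0.100457; IV: 5.01431e-05.
By total probability, P(X = 2) = 0.12·0.19185 + 0.29·0.00693633 + 0.27·0.100457 + 0.32·5.01431e-05 = 0.0521731.

0.0522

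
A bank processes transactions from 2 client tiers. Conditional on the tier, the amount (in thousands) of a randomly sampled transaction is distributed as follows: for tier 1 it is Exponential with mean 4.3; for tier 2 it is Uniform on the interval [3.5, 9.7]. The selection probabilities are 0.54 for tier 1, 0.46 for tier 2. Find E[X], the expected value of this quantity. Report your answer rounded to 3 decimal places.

Component means — 1: 4.3; 2: 6.6.
E[X] = 0.54·4.3 + 0.46·6.6 = 5.358.

5.358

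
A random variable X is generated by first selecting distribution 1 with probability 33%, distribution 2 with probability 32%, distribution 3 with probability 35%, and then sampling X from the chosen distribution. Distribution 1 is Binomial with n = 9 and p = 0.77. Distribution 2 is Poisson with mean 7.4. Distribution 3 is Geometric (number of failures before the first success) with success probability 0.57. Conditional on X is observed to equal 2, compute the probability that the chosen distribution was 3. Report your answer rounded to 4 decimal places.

Likelihoods P(X=2 | ·): 1: 0.00072674; 2: 0.0167361; 3: 0.105393.
Posterior ∝ prior × likelihood. Numerator for 3: 0.35·0.105393 = 0.0368876.
Normalizing constant: 0.33·0.00072674 + 0.32·0.0167361 + 0.35·0.105393 = 0.0424829.
P(3 | observation) = 0.0368876 / 0.0424829 = 0.868291.

0.8683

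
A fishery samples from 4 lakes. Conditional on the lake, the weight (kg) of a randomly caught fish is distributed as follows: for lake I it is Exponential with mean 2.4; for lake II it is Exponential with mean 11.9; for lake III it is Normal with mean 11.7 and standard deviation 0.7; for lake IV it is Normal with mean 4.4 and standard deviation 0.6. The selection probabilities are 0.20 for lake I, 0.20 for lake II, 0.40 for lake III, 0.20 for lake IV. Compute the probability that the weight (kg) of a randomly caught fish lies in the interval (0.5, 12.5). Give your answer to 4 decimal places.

0.8325

Conditional on each lake, P(0.5 < X < 12.5): I: 0.806466; II: 0.609063; III: 0.873451; IV: 1.
By total probability, P(0.5 < X < 12.5) = 0.2·0.806466 + 0.2·0.609063 + 0.4·0.873451 + 0.2·1 = 0.832486.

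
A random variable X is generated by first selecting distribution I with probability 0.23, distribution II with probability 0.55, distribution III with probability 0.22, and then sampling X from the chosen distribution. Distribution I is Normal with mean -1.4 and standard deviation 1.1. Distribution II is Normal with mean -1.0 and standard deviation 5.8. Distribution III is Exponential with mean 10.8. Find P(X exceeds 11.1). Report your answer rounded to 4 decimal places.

Conditional on each component, P(X > 11.1): I: 0; II: 0.0184799; III: 0.357801.
By total probability, P(X > 11.1) = 0.23·0 + 0.55·0.0184799 + 0.22·0.357801 = 0.0888802.

0.0889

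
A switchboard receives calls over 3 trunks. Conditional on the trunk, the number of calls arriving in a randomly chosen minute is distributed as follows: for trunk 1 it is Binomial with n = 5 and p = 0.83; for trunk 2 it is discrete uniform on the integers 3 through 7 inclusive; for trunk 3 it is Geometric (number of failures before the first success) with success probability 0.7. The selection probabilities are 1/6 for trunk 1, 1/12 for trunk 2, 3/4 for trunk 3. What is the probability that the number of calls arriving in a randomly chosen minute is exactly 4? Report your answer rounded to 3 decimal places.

0.088

Conditional on each trunk, P(X = 4): 1: 0.403396; 2: 0.2; 3: 0.00567.
By total probability, P(X = 4) = 0.166667·0.403396 + 0.0833333·0.2 + 0.75·0.00567 = 0.0881518.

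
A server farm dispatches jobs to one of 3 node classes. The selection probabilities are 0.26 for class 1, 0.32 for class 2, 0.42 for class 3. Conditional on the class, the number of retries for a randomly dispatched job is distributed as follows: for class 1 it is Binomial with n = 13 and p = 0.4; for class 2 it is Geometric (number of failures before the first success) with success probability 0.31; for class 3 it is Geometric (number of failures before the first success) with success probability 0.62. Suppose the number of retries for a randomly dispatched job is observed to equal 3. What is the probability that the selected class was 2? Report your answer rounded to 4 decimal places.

0.4308

Likelihoods P(X=3 | ·): 1: 0.110677; 2: 0.101838; 3: 0.0340206.
Posterior ∝ prior × likelihood. Numerator for 2: 0.32·0.101838 = 0.0325881.
Normalizing constant: 0.26·0.110677 + 0.32·0.101838 + 0.42·0.0340206 = 0.0756529.
P(2 | observation) = 0.0325881 / 0.0756529 = 0.430758.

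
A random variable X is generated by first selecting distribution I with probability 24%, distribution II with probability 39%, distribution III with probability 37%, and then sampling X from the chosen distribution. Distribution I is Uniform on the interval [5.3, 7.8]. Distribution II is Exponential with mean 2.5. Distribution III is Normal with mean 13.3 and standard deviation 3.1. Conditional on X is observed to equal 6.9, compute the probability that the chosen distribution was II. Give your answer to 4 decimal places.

Likelihoods f(6.9 | ·): I: 0.4; II: 0.0253167; III: 0.0152763.
Posterior ∝ prior × likelihood. Numerator for II: 0.39·0.0253167 = 0.00987352.
Normalizing constant: 0.24·0.4 + 0.39·0.0253167 + 0.37·0.0152763 = 0.111526.
P(II | observation) = 0.00987352 / 0.111526 = 0.0885313.

0.0885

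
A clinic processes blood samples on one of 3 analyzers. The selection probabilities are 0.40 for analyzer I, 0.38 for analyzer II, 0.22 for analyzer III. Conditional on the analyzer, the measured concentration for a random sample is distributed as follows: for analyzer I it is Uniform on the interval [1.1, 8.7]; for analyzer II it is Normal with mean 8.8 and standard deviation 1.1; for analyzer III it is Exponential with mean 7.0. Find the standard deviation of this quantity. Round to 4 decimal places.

4.0170

Per component, I: μ=4.9, E[X²]=28.8233; II: μ=8.8, E[X²]=78.65; III: μ=7, E[X²]=98.
E[X] = 0.4·4.9 + 0.38·8.8 + 0.22·7 = 6.844.
E[X²] = 0.4·28.8233 + 0.38·78.65 + 0.22·98 = 62.9763.
Var(X) = E[X²] − (E[X])² = 62.9763 − 46.8403 = 16.136.
SD(X) = √16.136 = 4.01696.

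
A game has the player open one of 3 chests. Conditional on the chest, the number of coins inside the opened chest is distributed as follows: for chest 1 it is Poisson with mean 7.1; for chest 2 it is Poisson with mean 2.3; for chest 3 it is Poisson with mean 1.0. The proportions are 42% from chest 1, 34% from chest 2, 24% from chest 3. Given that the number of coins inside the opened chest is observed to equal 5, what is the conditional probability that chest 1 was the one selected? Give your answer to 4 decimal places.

Likelihoods P(X=5 | ·): 1: 0.124057; 2: 0.053775; 3: 0.00306566.
Posterior ∝ prior × likelihood. Numerator for 1: 0.42·0.124057 = 0.0521037.
Normalizing constant: 0.42·0.124057 + 0.34·0.053775 + 0.24·0.00306566 = 0.071123.
P(1 | observation) = 0.0521037 / 0.071123 = 0.732586.

0.7326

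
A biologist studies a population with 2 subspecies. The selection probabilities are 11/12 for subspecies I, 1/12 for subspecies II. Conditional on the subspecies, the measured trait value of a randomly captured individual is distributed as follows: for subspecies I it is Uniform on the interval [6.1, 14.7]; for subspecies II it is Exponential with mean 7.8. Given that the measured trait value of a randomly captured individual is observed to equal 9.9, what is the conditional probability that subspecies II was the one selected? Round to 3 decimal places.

0.027

Likelihoods f(9.9 | ·): I: 0.116279; II: 0.0360318.
Posterior ∝ prior × likelihood. Numerator for II: 0.0833333·0.0360318 = 0.00300265.
Normalizing constant: 0.916667·0.116279 + 0.0833333·0.0360318 = 0.109592.
P(II | observation) = 0.00300265 / 0.109592 = 0.0273985.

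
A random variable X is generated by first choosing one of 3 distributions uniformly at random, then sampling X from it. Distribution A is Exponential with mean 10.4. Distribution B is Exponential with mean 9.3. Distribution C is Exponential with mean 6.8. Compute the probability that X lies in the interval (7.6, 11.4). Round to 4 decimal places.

Conditional on each component, P(7.6 < X < 11.4): A: 0.147385; B: 0.148144; C: 0.140015.
By total probability, P(7.6 < X < 11.4) = 0.333333·0.147385 + 0.333333·0.148144 + 0.333333·0.140015 = 0.145181.

0.1452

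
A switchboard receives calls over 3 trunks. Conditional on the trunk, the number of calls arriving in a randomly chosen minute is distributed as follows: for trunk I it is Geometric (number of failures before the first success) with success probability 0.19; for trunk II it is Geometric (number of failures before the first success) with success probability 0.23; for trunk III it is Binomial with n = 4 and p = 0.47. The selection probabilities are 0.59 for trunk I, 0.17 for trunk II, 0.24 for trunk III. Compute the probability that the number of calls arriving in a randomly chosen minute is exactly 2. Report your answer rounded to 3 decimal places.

Conditional on each trunk, P(X = 2): I: 0.124659; II: 0.136367; III: 0.372305.
By total probability, P(X = 2) = 0.59·0.124659 + 0.17·0.136367 + 0.24·0.372305 = 0.186084.

0.186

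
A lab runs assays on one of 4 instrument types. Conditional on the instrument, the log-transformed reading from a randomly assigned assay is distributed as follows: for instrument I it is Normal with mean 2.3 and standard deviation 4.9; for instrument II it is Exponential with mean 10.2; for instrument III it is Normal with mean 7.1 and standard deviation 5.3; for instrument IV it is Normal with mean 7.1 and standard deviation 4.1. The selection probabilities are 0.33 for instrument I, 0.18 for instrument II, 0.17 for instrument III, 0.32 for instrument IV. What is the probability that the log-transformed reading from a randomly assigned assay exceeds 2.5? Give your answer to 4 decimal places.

Conditional on each instrument, P(X > 2.5): I: 0.483721; II: 0.782628; III: 0.807282; IV: 0.869058.
By total probability, P(X > 2.5) = 0.33·0.483721 + 0.18·0.782628 + 0.17·0.807282 + 0.32·0.869058 = 0.715838.

0.7158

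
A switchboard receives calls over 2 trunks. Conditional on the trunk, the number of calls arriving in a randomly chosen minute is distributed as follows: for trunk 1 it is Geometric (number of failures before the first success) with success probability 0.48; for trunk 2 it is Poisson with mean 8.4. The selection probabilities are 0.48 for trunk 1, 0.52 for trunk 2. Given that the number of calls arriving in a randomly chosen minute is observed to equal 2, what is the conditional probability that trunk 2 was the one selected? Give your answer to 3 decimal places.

Likelihoods P(X=2 | ·): 1: 0.129792; 2: 0.00793332.
Posterior ∝ prior × likelihood. Numerator for 2: 0.52·0.00793332 = 0.00412533.
Normalizing constant: 0.48·0.129792 + 0.52·0.00793332 = 0.0664255.
P(2 | observation) = 0.00412533 / 0.0664255 = 0.0621046.

0.062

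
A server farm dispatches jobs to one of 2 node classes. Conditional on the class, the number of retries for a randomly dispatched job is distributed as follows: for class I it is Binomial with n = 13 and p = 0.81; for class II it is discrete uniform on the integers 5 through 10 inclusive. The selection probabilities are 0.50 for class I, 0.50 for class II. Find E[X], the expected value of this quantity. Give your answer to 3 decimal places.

9.015

Component means — I: 10.53; II: 7.5.
E[X] = 0.5·10.53 + 0.5·7.5 = 9.015.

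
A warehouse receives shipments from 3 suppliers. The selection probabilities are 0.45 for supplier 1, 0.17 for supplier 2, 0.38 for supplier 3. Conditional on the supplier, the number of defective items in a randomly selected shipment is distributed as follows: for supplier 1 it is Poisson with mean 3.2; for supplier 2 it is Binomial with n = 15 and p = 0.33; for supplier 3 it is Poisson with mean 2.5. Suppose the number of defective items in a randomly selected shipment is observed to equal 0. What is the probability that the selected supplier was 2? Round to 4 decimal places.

Likelihoods P(X=0 | ·): 1: 0.0407622; 2: 0.00246106; 3: 0.082085.
Posterior ∝ prior × likelihood. Numerator for 2: 0.17·0.00246106 = 0.00041838.
Normalizing constant: 0.45·0.0407622 + 0.17·0.00246106 + 0.38·0.082085 = 0.0499537.
P(2 | observation) = 0.00041838 / 0.0499537 = 0.00837536.

0.0084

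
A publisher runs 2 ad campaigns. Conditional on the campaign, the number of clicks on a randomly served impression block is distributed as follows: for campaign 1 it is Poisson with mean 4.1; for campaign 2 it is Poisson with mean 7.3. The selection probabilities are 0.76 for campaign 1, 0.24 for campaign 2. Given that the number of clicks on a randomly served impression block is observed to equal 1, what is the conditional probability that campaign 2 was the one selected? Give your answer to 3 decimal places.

0.022

Likelihoods P(X=1 | ·): 1: 0.067948; 2: 0.00493143.
Posterior ∝ prior × likelihood. Numerator for 2: 0.24·0.00493143 = 0.00118354.
Normalizing constant: 0.76·0.067948 + 0.24·0.00493143 = 0.052824.
P(2 | observation) = 0.00118354 / 0.052824 = 0.0224054.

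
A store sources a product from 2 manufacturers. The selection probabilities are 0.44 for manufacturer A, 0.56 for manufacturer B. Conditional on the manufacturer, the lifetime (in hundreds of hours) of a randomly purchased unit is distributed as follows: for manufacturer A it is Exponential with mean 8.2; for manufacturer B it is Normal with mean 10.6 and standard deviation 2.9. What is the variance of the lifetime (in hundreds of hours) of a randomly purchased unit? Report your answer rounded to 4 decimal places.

Per component, A: μ=8.2, E[X²]=134.48; B: μ=10.6, E[X²]=120.77.
E[X] = 0.44·8.2 + 0.56·10.6 = 9.544.
E[X²] = 0.44·134.48 + 0.56·120.77 = 126.802.
Var(X) = E[X²] − (E[X])² = 126.802 − 91.0879 = 35.7145.

35.7145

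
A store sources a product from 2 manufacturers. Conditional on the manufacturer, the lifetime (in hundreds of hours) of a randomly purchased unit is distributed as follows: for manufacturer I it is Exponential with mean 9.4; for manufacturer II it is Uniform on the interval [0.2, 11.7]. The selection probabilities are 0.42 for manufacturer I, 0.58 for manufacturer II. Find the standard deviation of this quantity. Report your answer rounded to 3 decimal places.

6.812

Per component, I: μ=9.4, E[X²]=176.72; II: μ=5.95, E[X²]=46.4233.
E[X] = 0.42·9.4 + 0.58·5.95 = 7.399.
E[X²] = 0.42·176.72 + 0.58·46.4233 = 101.148.
Var(X) = E[X²] − (E[X])² = 101.148 − 54.7452 = 46.4027.
SD(X) = √46.4027 = 6.81196.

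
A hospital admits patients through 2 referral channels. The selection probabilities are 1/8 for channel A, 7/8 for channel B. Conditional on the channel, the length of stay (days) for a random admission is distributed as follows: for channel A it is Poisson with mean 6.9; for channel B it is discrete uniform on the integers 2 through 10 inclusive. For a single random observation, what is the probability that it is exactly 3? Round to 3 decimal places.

Conditional on each channel, P(X = 3): A: 0.0551778; B: 0.111111.
By total probability, P(X = 3) = 0.125·0.0551778 + 0.875·0.111111 = 0.104119.

0.104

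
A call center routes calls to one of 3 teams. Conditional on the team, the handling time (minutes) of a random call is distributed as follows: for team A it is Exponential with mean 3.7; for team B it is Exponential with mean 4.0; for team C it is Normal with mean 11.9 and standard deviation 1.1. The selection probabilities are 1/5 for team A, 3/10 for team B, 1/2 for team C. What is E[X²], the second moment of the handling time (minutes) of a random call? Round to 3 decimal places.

For each component E[X²] = Var + (mean)², giving A: 27.38; B: 32; C: 142.82.
Overall E[X²] = 0.2·27.38 + 0.3·32 + 0.5·142.82 = 86.486.

86.486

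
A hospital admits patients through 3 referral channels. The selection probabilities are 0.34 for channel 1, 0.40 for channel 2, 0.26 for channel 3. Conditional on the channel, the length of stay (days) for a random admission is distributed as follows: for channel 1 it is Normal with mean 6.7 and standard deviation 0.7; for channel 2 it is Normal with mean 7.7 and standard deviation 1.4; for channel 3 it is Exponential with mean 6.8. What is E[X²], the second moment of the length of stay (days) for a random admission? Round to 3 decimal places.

63.974

For each component E[X²] = Var + (mean)², giving 1: 45.38; 2: 61.25; 3: 92.48.
Overall E[X²] = 0.34·45.38 + 0.4·61.25 + 0.26·92.48 = 63.974.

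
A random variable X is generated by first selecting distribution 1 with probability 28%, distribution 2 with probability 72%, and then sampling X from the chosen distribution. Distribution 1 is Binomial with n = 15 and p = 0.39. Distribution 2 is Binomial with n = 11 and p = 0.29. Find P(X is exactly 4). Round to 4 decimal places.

0.1913

Conditional on each component, P(X = 4): 1: 0.13741; 2: 0.212283.
By total probability, P(X = 4) = 0.28·0.13741 + 0.72·0.212283 = 0.191318.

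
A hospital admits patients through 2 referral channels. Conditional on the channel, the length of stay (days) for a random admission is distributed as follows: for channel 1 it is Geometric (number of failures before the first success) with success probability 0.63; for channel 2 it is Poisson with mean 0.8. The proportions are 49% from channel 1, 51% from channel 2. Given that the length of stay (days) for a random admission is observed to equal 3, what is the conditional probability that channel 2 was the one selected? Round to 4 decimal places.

Likelihoods P(X=3 | ·): 1: 0.0319114; 2: 0.0383427.
Posterior ∝ prior × likelihood. Numerator for 2: 0.51·0.0383427 = 0.0195548.
Normalizing constant: 0.49·0.0319114 + 0.51·0.0383427 = 0.0351914.
P(2 | observation) = 0.0195548 / 0.0351914 = 0.55567.

0.5557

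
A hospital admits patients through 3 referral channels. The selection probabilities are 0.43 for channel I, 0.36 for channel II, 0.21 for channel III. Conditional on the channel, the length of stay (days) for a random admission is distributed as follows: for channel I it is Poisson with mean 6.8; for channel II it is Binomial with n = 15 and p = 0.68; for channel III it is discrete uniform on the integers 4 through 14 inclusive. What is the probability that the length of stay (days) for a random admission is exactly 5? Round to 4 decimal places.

Conditional on each channel, P(X = 5): I: 0.134946; II: 0.00491586; III: 0.0909091.
By total probability, P(X = 5) = 0.43·0.134946 + 0.36·0.00491586 + 0.21·0.0909091 = 0.0788875.

0.0789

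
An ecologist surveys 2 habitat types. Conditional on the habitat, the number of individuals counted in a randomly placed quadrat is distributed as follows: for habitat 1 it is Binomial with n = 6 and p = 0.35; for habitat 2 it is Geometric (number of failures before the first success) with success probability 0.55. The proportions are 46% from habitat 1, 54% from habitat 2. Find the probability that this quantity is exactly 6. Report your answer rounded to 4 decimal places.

Conditional on each habitat, P(X = 6): 1: 0.00183827; 2: 0.00456707.
By total probability, P(X = 6) = 0.46·0.00183827 + 0.54·0.00456707 = 0.00331182.

0.0033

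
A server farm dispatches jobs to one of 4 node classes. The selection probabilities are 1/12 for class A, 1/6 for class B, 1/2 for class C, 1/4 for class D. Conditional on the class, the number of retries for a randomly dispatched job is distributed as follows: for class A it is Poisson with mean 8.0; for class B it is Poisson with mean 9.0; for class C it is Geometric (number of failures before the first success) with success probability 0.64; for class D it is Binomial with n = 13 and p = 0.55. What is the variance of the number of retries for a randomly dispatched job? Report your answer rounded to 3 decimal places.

17.244

Per component, A: μ=8, E[X²]=72; B: μ=9, E[X²]=90; C: μ=0.5625, E[X²]=1.19531; D: μ=7.15, E[X²]=54.34.
E[X] = 0.0833333·8 + 0.166667·9 + 0.5·0.5625 + 0.25·7.15 = 4.23542.
E[X²] = 0.0833333·72 + 0.166667·90 + 0.5·1.19531 + 0.25·54.34 = 35.1827.
Var(X) = E[X²] − (E[X])² = 35.1827 − 17.9388 = 17.2439.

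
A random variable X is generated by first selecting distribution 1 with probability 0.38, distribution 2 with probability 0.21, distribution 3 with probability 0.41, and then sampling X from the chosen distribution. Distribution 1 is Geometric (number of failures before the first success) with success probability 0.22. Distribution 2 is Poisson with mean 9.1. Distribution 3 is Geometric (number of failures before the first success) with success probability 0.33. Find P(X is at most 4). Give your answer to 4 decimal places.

0.6358

Conditional on each component, P(X ≤ 4): 1: 0.711283; 2: 0.0516822; 3: 0.864987.
By total probability, P(X ≤ 4) = 0.38·0.711283 + 0.21·0.0516822 + 0.41·0.864987 = 0.635786.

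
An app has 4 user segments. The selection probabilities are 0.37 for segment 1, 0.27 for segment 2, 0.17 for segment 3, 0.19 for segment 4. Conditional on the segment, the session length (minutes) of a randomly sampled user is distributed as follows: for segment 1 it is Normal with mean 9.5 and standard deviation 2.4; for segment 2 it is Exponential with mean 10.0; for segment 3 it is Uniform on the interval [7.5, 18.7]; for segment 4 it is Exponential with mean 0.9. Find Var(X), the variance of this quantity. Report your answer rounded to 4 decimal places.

46.5985

Per component, 1: μ=9.5, E[X²]=96.01; 2: μ=10, E[X²]=200; 3: μ=13.1, E[X²]=182.063; 4: μ=0.9, E[X²]=1.62.
E[X] = 0.37·9.5 + 0.27·10 + 0.17·13.1 + 0.19·0.9 = 8.613.
E[X²] = 0.37·96.01 + 0.27·200 + 0.17·182.063 + 0.19·1.62 = 120.782.
Var(X) = E[X²] − (E[X])² = 120.782 − 74.1838 = 46.5985.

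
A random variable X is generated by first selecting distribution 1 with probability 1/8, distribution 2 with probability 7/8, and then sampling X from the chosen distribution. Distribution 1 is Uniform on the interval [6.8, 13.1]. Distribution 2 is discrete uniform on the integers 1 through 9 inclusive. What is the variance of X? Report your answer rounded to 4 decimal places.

8.9267

Per component, 1: μ=9.95, E[X²]=102.31; 2: μ=5, E[X²]=31.6667.
E[X] = 0.125·9.95 + 0.875·5 = 5.61875.
E[X²] = 0.125·102.31 + 0.875·31.6667 = 40.4971.
Var(X) = E[X²] − (E[X])² = 40.4971 − 31.5704 = 8.92673.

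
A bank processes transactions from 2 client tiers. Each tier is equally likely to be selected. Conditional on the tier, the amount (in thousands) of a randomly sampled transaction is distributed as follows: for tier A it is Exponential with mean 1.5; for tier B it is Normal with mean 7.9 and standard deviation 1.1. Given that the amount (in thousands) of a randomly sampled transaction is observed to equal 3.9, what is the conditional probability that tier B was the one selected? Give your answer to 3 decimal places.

Likelihoods f(3.9 | ·): A: 0.0495157; B: 0.000487696.
Posterior ∝ prior × likelihood. Numerator for B: 0.5·0.000487696 = 0.000243848.
Normalizing constant: 0.5·0.0495157 + 0.5·0.000487696 = 0.0250017.
P(B | observation) = 0.000243848 / 0.0250017 = 0.00975325.

0.010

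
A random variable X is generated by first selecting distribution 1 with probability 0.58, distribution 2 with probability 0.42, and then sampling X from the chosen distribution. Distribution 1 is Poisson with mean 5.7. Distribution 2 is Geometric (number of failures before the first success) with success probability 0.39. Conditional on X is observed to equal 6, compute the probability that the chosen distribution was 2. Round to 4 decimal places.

Likelihoods P(X=6 | ·): 1: 0.159382; 2: 0.0200929.
Posterior ∝ prior × likelihood. Numerator for 2: 0.42·0.0200929 = 0.00843904.
Normalizing constant: 0.58·0.159382 + 0.42·0.0200929 = 0.10088.
P(2 | observation) = 0.00843904 / 0.10088 = 0.0836539.

0.0837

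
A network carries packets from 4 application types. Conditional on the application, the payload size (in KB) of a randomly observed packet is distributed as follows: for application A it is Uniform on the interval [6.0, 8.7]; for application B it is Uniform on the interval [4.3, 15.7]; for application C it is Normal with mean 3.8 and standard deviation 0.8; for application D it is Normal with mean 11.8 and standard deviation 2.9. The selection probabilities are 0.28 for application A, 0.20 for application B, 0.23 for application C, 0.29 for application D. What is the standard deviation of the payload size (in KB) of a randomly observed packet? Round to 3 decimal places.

Per component, A: μ=7.35, E[X²]=54.63; B: μ=10, E[X²]=110.83; C: μ=3.8, E[X²]=15.08; D: μ=11.8, E[X²]=147.65.
E[X] = 0.28·7.35 + 0.2·10 + 0.23·3.8 + 0.29·11.8 = 8.354.
E[X²] = 0.28·54.63 + 0.2·110.83 + 0.23·15.08 + 0.29·147.65 = 83.7493.
Var(X) = E[X²] − (E[X])² = 83.7493 − 69.7893 = 13.96.
SD(X) = √13.96 = 3.73631.

3.736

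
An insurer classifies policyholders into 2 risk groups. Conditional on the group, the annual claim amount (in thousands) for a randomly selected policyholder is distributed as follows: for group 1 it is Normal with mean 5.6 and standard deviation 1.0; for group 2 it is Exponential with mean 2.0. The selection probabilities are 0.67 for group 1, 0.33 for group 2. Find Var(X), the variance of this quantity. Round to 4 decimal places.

4.8555

Per component, 1: μ=5.6, E[X²]=32.36; 2: μ=2, E[X²]=8.
E[X] = 0.67·5.6 + 0.33·2 = 4.412.
E[X²] = 0.67·32.36 + 0.33·8 = 24.3212.
Var(X) = E[X²] − (E[X])² = 24.3212 − 19.4657 = 4.85546.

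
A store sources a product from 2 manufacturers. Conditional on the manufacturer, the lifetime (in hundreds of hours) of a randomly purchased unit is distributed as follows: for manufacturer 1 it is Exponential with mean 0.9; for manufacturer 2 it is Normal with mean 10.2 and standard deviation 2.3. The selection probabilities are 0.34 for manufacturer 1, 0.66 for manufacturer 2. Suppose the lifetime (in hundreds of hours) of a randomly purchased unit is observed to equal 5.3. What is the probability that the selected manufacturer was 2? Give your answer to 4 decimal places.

Likelihoods f(5.3 | ·): 1: 0.00307784; 2: 0.017931.
Posterior ∝ prior × likelihood. Numerator for 2: 0.66·0.017931 = 0.0118345.
Normalizing constant: 0.34·0.00307784 + 0.66·0.017931 = 0.0128809.
P(2 | observation) = 0.0118345 / 0.0128809 = 0.918759.

0.9188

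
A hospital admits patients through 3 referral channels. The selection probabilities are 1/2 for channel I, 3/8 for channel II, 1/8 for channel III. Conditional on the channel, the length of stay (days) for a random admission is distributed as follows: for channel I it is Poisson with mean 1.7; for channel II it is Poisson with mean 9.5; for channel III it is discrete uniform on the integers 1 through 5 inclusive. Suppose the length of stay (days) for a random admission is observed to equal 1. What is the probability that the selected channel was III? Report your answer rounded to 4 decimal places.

Likelihoods P(X=1 | ·): I: 0.310562; II: 0.000711092; III: 0.2.
Posterior ∝ prior × likelihood. Numerator for III: 0.125·0.2 = 0.025.
Normalizing constant: 0.5·0.310562 + 0.375·0.000711092 + 0.125·0.2 = 0.180548.
P(III | observation) = 0.025 / 0.180548 = 0.138468.

0.1385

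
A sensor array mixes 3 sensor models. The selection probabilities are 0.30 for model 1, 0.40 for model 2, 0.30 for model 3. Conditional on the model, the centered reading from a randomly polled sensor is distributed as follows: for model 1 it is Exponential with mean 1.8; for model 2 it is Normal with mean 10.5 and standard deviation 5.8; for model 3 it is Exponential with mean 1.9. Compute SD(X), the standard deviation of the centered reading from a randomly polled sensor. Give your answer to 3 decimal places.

5.785

Per component, 1: μ=1.8, E[X²]=6.48; 2: μ=10.5, E[X²]=143.89; 3: μ=1.9, E[X²]=7.22.
E[X] = 0.3·1.8 + 0.4·10.5 + 0.3·1.9 = 5.31.
E[X²] = 0.3·6.48 + 0.4·143.89 + 0.3·7.22 = 61.666.
Var(X) = E[X²] − (E[X])² = 61.666 − 28.1961 = 33.4699.
SD(X) = √33.4699 = 5.78532.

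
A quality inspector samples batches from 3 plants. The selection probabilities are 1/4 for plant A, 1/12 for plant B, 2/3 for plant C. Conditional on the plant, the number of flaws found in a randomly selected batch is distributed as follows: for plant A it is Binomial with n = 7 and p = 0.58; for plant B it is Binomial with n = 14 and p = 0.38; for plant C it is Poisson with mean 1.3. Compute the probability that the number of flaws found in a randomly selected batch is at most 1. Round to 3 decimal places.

0.425

Conditional on each plant, P(X ≤ 1): A: 0.0245909; B: 0.0118817; C: 0.626823.
By total probability, P(X ≤ 1) = 0.25·0.0245909 + 0.0833333·0.0118817 + 0.666667·0.626823 = 0.42502.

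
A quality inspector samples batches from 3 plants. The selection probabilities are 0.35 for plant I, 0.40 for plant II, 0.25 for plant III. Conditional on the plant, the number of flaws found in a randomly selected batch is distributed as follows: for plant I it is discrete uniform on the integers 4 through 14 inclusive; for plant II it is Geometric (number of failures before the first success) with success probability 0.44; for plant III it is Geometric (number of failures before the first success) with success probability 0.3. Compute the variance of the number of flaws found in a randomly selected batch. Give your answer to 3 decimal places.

18.962

Per component, I: μ=9, E[X²]=91; II: μ=1.27273, E[X²]=4.5124; III: μ=2.33333, E[X²]=13.2222.
E[X] = 0.35·9 + 0.4·1.27273 + 0.25·2.33333 = 4.24242.
E[X²] = 0.35·91 + 0.4·4.5124 + 0.25·13.2222 = 36.9605.
Var(X) = E[X²] − (E[X])² = 36.9605 − 17.9982 = 18.9624.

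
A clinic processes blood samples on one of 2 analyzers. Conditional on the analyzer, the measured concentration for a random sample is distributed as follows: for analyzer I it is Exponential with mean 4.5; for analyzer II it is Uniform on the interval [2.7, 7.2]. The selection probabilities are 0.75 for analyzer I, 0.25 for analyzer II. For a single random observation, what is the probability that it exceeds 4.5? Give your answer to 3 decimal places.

Conditional on each analyzer, P(X > 4.5): I: 0.367879; II: 0.6.
By total probability, P(X > 4.5) = 0.75·0.367879 + 0.25·0.6 = 0.42591.

0.426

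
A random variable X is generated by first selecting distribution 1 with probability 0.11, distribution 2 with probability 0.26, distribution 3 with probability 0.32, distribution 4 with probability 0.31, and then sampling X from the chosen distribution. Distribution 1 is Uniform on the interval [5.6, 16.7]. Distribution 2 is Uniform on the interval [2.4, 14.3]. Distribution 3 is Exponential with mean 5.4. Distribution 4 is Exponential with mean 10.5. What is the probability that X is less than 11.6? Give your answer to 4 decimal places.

0.7504

Conditional on each component, P(X < 11.6): 1: 0.540541; 2: 0.773109; 3: 0.8833; 4: 0.66871.
By total probability, P(X < 11.6) = 0.11·0.540541 + 0.26·0.773109 + 0.32·0.8833 + 0.31·0.66871 = 0.750424.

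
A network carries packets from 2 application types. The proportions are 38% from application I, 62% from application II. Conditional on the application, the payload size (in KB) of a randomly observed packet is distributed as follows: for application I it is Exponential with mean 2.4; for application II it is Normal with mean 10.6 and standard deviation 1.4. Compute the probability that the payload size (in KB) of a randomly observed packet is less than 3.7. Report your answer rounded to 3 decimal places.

0.299

Conditional on each application, P(X < 3.7): I: 0.785976; II: 4.14165e-07.
By total probability, P(X < 3.7) = 0.38·0.785976 + 0.62·4.14165e-07 = 0.298671.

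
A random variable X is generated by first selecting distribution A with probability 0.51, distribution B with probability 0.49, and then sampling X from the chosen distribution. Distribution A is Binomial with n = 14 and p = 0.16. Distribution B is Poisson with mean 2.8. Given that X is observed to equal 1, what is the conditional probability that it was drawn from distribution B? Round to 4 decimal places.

Likelihoods P(X=1 | ·): A: 0.232209; B: 0.170268.
Posterior ∝ prior × likelihood. Numerator for B: 0.49·0.170268 = 0.0834314.
Normalizing constant: 0.51·0.232209 + 0.49·0.170268 = 0.201858.
P(B | observation) = 0.0834314 / 0.201858 = 0.413317.

0.4133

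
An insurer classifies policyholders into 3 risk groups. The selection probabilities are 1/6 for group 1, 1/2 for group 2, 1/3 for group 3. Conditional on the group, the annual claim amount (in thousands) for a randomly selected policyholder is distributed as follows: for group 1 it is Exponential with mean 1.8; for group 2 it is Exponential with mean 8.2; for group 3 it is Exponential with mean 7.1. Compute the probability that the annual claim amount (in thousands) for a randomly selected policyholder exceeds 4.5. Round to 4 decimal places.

Conditional on each group, P(X > 4.5): 1: 0.082085; 2: 0.577654; 3: 0.53057.
By total probability, P(X > 4.5) = 0.166667·0.082085 + 0.5·0.577654 + 0.333333·0.53057 = 0.479365.

0.4794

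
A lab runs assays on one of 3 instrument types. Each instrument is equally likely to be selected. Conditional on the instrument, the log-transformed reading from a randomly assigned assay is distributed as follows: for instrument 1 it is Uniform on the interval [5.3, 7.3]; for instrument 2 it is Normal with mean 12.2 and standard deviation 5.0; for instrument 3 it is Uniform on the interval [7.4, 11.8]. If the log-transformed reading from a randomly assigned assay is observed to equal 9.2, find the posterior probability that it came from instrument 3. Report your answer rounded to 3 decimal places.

Likelihoods f(9.2 | ·): 1: 0; 2: 0.0666449; 3: 0.227273.
Posterior ∝ prior × likelihood. Numerator for 3: 0.333333·0.227273 = 0.0757576.
Normalizing constant: 0.333333·0 + 0.333333·0.0666449 + 0.333333·0.227273 = 0.0979725.
P(3 | observation) = 0.0757576 / 0.0979725 = 0.773253.

0.773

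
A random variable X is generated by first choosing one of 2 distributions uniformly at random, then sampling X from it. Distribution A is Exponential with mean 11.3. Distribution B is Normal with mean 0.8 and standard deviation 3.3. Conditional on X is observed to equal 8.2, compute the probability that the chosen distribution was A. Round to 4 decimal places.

0.8141

Likelihoods f(8.2 | ·): A: 0.0428321; B: 0.00978315.
Posterior ∝ prior × likelihood. Numerator for A: 0.5·0.0428321 = 0.0214161.
Normalizing constant: 0.5·0.0428321 + 0.5·0.00978315 = 0.0263076.
P(A | observation) = 0.0214161 / 0.0263076 = 0.814063.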